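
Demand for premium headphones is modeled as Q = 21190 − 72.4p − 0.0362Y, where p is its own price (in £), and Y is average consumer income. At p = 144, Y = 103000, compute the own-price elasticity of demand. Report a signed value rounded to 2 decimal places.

-1.48

At the given values, Q = 21190 − 72.4(144) − 0.0362(103000) = 7035.8.
∂Q/∂p = −72.4.
E = (-72.4) × (144/7035.8) = -1.4817…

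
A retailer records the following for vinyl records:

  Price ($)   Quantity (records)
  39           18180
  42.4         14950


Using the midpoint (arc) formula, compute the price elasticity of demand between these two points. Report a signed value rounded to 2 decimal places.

%ΔQ = (14950 − 18180) / [(18180 + 14950)/2] = -3230/16565 = -0.194989…
%ΔP = (42.4 − 39) / [(39 + 42.4)/2] = 3.4/40.7 = 0.083538…
Arc Ed = %ΔQ / %ΔP = (-3230/16565) / (3.4/40.7) = -2.3341…

-2.33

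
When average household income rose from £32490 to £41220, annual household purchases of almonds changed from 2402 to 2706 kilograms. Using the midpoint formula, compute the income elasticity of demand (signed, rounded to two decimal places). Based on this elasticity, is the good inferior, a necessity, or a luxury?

%ΔQ = (2706 − 2402)/[( 2402 + 2706)/2] = 304/2554 = 0.119028…
%ΔIncome = (41220 − 32490)/[( 32490 + 41220)/2] = 8730/36855 = 0.236874…
E_income = (304/2554) / (8730/36855) = 0.5024…
0 < E_income < 1 ⇒ normal good, necessity.

0.50; necessity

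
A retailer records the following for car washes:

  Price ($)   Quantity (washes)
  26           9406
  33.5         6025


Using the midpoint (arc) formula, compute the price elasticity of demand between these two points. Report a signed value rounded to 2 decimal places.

-1.74

%ΔQ = (6025 − 9406) / [(9406 + 6025)/2] = -3381/7715.5 = -0.438208…
%ΔP = (33.5 − 26) / [(26 + 33.5)/2] = 7.5/29.75 = 0.252100…
Arc Ed = %ΔQ / %ΔP = (-3381/7715.5) / (7.5/29.75) = -1.7382…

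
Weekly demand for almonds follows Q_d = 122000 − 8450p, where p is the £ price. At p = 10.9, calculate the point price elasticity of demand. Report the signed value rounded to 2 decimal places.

-3.08

dQ_d/dp = −8450. At p = 10.9, Q_d = 122000 − 8450(10.9) = 29895.
Ed = (dQ_d/dp)·(p/Q_d) = −8450 × (10.9/29895) = -3.0809…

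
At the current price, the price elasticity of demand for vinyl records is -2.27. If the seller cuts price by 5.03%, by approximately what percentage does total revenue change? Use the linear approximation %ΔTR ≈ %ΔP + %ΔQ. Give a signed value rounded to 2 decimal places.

+6.39%

%ΔQ ≈ Ed × %ΔP = (-2.27) × (-5.03%) = +11.4181%
%ΔTR ≈ %ΔP + %ΔQ = (-5.03%) + (+11.4181%) = +6.3881%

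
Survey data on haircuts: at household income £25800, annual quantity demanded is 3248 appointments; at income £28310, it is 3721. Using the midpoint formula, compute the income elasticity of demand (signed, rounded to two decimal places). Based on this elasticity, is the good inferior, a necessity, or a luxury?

1.46; luxury

%ΔQ = (3721 − 3248)/[( 3248 + 3721)/2] = 473/3484.5 = 0.135744…
%ΔIncome = (28310 − 25800)/[( 25800 + 28310)/2] = 2510/27055 = 0.092773…
E_income = (473/3484.5) / (2510/27055) = 1.4631…
E_income > 1 ⇒ normal good, luxury.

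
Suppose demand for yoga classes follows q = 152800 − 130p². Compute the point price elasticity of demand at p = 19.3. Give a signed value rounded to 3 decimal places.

-0.928

dq/dp = −2·130·p = -5018. At p = 19.3, q = 104376.3.
Ed = (dq/dp)·(p/q) = (-5018) × (19.3/104376.3) = -0.92786…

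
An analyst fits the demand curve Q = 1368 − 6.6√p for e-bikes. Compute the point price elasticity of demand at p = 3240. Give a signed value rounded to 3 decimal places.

dQ/dp = −6.6/(2√p) = -0.0579751. At p = 3240, Q = 992.321.
Ed = (dQ/dp)·(p/Q) = (-0.0579751) × (3240/992.321) = -0.18929…

-0.189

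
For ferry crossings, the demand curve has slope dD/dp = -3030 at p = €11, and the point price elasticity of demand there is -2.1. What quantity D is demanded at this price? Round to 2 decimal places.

15871.43

Ed = (dD/dp)·(p/D) ⇒ D = (dD/dp)·p/Ed = (-3030)·11/(-2.1) = 15871.4285…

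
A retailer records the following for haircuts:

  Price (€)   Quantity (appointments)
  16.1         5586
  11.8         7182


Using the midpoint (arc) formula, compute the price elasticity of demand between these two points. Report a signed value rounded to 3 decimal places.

-0.811

%ΔQ = (7182 − 5586) / [(5586 + 7182)/2] = 1596/6384 = 0.25
%ΔP = (11.8 − 16.1) / [(16.1 + 11.8)/2] = -4.3/13.95 = -0.308243…
Arc Ed = %ΔQ / %ΔP = (1596/6384) / (-4.3/13.95) = -0.81104…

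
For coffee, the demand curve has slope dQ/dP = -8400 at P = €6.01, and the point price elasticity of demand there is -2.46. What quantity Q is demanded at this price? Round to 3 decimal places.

Ed = (dQ/dP)·(P/Q) ⇒ Q = (dQ/dP)·P/Ed = (-8400)·6.01/(-2.46) = 20521.95121…

20521.951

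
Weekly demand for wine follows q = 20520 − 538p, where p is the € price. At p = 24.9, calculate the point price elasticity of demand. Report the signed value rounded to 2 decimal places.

dq/dp = −538. At p = 24.9, q = 20520 − 538(24.9) = 7123.8.
Ed = (dq/dp)·(p/q) = −538 × (24.9/7123.8) = -1.8804…

-1.88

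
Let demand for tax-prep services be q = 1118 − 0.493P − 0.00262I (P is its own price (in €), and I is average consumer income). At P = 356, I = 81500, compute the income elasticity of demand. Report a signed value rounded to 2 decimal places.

At the given values, q = 1118 − 0.493(356) − 0.00262(81500) = 728.962.
∂q/∂I = -0.00262.
E = (-0.00262) × (81500/728.962) = -0.2929…

-0.29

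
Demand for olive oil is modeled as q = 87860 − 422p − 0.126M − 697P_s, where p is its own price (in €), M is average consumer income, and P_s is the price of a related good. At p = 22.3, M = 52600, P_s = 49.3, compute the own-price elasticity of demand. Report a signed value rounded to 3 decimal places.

-0.251

At the given values, q = 87860 − 422(22.3) − 0.126(52600) − 697(49.3) = 37459.7.
∂q/∂p = −422.
E = (-422) × (22.3/37459.7) = -0.25121…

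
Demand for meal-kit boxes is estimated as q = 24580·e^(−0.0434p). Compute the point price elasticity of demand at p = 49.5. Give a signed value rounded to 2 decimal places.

dq/dp = −0.0434·q = -124.473. At p = 49.5, q = 2868.05.
Ed = (dq/dp)·(p/q) = (-124.473) × (49.5/2868.05) = -2.1483

-2.15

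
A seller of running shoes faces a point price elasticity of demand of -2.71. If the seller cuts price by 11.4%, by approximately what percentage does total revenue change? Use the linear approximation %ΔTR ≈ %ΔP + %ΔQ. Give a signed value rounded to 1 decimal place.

+19.5%

%ΔQ ≈ Ed × %ΔP = (-2.71) × (-11.4%) = +30.8940%
%ΔTR ≈ %ΔP + %ΔQ = (-11.4%) + (+30.8940%) = +19.4940%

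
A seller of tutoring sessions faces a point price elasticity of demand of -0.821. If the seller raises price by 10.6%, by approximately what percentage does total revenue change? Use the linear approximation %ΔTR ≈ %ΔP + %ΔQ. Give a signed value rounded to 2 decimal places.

%ΔQ ≈ Ed × %ΔP = (-0.821) × (+10.6%) = -8.7026%
%ΔTR ≈ %ΔP + %ΔQ = (+10.6%) + (-8.7026%) = +1.8974%

+1.90%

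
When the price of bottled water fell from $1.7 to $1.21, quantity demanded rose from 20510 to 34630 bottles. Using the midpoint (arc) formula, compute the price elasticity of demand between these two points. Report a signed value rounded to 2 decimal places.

%ΔQ = (34630 − 20510) / [(20510 + 34630)/2] = 14120/27570 = 0.512150…
%ΔP = (1.21 − 1.7) / [(1.7 + 1.21)/2] = -0.49/1.455 = -0.336769…
Arc Ed = %ΔQ / %ΔP = (14120/27570) / (-0.49/1.455) = -1.5207…

-1.52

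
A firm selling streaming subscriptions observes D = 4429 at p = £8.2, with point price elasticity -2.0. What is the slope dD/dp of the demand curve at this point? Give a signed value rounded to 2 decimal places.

-1080.24

Ed = (dD/dp)·(p/D) ⇒ dD/dp = Ed·D/p = (-2.0)·4429/8.2 = -1080.2439…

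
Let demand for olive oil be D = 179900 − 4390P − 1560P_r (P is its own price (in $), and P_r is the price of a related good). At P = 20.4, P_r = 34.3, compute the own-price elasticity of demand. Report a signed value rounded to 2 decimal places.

-2.43

At the given values, D = 179900 − 4390(20.4) − 1560(34.3) = 36836.
∂D/∂P = −4390.
E = (-4390) × (20.4/36836) = -2.4312…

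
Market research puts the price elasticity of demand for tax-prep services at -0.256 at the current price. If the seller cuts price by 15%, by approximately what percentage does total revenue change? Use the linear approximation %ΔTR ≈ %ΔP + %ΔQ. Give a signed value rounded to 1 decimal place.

-11.2%

%ΔQ ≈ Ed × %ΔP = (-0.256) × (-15%) = +3.8400%
%ΔTR ≈ %ΔP + %ΔQ = (-15%) + (+3.8400%) = -11.1600%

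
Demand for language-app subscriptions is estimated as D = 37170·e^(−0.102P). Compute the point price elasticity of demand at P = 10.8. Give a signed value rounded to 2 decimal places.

-1.10

dD/dP = −0.102·D = -1260.01. At P = 10.8, D = 12353.
Ed = (dD/dP)·(P/D) = (-1260.01) × (10.8/12353) = -1.1016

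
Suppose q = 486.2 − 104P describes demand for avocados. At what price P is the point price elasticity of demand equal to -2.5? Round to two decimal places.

Ed = −104P/(486.2 − 104P). Set this equal to -2.5:
104P = 2.5·(486.2 − 104P) ⇒ 104P(1 + 2.5) = 2.5·486.2
P = 2.5·486.2 / (104·3.5) = 3.3392…

3.34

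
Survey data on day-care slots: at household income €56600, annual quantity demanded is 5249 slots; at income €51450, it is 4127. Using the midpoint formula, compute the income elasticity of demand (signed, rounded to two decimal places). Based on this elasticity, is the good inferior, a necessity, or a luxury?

2.51; luxury

%ΔQ = (4127 − 5249)/[( 5249 + 4127)/2] = -1122/4688 = -0.239334…
%ΔIncome = (51450 − 56600)/[( 56600 + 51450)/2] = -5150/54025 = -0.095326…
E_income = (-1122/4688) / (-5150/54025) = 2.5106…
E_income > 1 ⇒ normal good, luxury.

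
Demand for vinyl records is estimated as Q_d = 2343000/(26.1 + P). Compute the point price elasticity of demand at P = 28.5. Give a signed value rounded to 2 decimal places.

dQ_d/dP = −2343000/(26.1 + P)² = -785.936. At P = 28.5, Q_d = 42912.1.
Ed = (dQ_d/dP)·(P/Q_d) = (-785.936) × (28.5/42912.1) = -0.5219…

-0.52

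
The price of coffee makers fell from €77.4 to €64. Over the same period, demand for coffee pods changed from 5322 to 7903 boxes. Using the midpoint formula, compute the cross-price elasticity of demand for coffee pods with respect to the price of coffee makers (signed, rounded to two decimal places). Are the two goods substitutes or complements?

%ΔQ_{coffee pods} = (7903 − 5322)/avg = 2581/6612.5 = 0.390321…
%ΔP_{coffee makers} = (64 − 77.4)/avg = -13.4/70.7 = -0.189533…
E_cross = (2581/6612.5) / (-13.4/70.7) = -2.0593…
E_cross < 0 ⇒ the goods are complements.

-2.06; complements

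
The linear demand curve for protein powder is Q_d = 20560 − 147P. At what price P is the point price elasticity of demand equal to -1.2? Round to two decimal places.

76.29

Ed = −147P/(20560 − 147P). Set this equal to -1.2:
147P = 1.2·(20560 − 147P) ⇒ 147P(1 + 1.2) = 1.2·20560
P = 1.2·20560 / (147·2.2) = 76.2894…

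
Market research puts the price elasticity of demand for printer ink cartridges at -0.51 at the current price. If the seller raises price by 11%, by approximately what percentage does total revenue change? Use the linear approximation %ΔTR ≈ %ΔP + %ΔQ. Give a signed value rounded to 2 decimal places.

+5.39%

%ΔQ ≈ Ed × %ΔP = (-0.51) × (+11%) = -5.6100%
%ΔTR ≈ %ΔP + %ΔQ = (+11%) + (-5.6100%) = +5.3900%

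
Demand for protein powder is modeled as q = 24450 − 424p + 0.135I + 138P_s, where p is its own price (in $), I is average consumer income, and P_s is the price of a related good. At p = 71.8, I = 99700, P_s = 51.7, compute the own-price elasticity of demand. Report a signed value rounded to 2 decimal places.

-2.09

At the given values, q = 24450 − 424(71.8) + 0.135(99700) + 138(51.7) = 14600.9.
∂q/∂p = −424.
E = (-424) × (71.8/14600.9) = -2.0850…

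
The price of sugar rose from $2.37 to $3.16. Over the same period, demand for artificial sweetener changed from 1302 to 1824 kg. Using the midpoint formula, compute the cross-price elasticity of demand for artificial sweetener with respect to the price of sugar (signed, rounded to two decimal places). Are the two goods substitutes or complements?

1.17; substitutes

%ΔQ_{artificial sweetener} = (1824 − 1302)/avg = 522/1563 = 0.333973…
%ΔP_{sugar} = (3.16 − 2.37)/avg = 0.79/2.765 = 0.285714…
E_cross = (522/1563) / (0.79/2.765) = 1.1689…
E_cross > 0 ⇒ the goods are substitutes.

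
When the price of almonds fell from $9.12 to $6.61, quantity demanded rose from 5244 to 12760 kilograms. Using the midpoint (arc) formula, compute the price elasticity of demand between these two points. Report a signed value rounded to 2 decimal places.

%ΔQ = (12760 − 5244) / [(5244 + 12760)/2] = 7516/9002 = 0.834925…
%ΔP = (6.61 − 9.12) / [(9.12 + 6.61)/2] = -2.51/7.865 = -0.319135…
Arc Ed = %ΔQ / %ΔP = (7516/9002) / (-2.51/7.865) = -2.6162…

-2.62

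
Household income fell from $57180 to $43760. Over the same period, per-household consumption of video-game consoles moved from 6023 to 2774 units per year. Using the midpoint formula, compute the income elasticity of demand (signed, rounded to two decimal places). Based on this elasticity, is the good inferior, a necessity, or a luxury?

2.78; luxury

%ΔQ = (2774 − 6023)/[( 6023 + 2774)/2] = -3249/4398.5 = -0.738660…
%ΔIncome = (43760 − 57180)/[( 57180 + 43760)/2] = -13420/50470 = -0.265900…
E_income = (-3249/4398.5) / (-13420/50470) = 2.7779…
E_income > 1 ⇒ normal good, luxury.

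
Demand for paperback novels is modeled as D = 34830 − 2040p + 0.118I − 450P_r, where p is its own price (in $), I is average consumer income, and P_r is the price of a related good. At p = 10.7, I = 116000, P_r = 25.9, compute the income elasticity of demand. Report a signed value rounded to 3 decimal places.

At the given values, D = 34830 − 2040(10.7) + 0.118(116000) − 450(25.9) = 15035.
∂D/∂I = 0.118.
E = (0.118) × (116000/15035) = 0.91040…

0.910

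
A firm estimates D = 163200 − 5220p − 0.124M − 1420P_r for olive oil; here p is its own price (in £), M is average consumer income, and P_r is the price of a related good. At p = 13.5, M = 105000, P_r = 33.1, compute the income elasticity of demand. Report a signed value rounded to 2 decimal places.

At the given values, D = 163200 − 5220(13.5) − 0.124(105000) − 1420(33.1) = 32708.
∂D/∂M = -0.124.
E = (-0.124) × (105000/32708) = -0.3980…

-0.40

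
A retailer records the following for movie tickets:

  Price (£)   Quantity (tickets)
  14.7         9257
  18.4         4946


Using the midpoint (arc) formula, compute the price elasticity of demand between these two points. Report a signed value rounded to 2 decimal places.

-2.72

%ΔQ = (4946 − 9257) / [(9257 + 4946)/2] = -4311/7101.5 = -0.607054…
%ΔP = (18.4 − 14.7) / [(14.7 + 18.4)/2] = 3.7/16.55 = 0.223564…
Arc Ed = %ΔQ / %ΔP = (-4311/7101.5) / (3.7/16.55) = -2.7153…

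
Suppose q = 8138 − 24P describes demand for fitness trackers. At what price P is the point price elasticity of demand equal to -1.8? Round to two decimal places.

217.98

Ed = −24P/(8138 − 24P). Set this equal to -1.8:
24P = 1.8·(8138 − 24P) ⇒ 24P(1 + 1.8) = 1.8·8138
P = 1.8·8138 / (24·2.8) = 217.9821…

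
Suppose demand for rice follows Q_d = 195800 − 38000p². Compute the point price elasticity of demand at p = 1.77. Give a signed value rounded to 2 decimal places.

-3.10

dQ_d/dp = −2·38000·p = -134520. At p = 1.77, Q_d = 76749.8.
Ed = (dQ_d/dp)·(p/Q_d) = (-134520) × (1.77/76749.8) = -3.1022…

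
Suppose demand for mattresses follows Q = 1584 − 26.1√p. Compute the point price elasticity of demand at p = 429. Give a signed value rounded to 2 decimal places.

-0.26

dQ/dp = −26.1/(2√p) = -0.63006. At p = 429, Q = 1043.41.
Ed = (dQ/dp)·(p/Q) = (-0.63006) × (429/1043.41) = -0.2590…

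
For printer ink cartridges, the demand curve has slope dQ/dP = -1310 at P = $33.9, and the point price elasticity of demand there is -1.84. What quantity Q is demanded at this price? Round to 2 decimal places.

Ed = (dQ/dP)·(P/Q) ⇒ Q = (dQ/dP)·P/Ed = (-1310)·33.9/(-1.84) = 24135.3260…

24135.33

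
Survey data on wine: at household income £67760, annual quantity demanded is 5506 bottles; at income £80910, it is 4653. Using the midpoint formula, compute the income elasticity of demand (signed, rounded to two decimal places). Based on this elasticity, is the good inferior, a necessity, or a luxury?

%ΔQ = (4653 − 5506)/[( 5506 + 4653)/2] = -853/5079.5 = -0.167929…
%ΔIncome = (80910 − 67760)/[( 67760 + 80910)/2] = 13150/74335 = 0.176901…
E_income = (-853/5079.5) / (13150/74335) = -0.9492…
E_income < 0 ⇒ inferior good.

-0.95; inferior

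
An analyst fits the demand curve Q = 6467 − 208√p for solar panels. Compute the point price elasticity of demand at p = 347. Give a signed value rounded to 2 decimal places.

dQ/dp = −208/(2√p) = -5.58301. At p = 347, Q = 2592.39.
Ed = (dQ/dp)·(p/Q) = (-5.58301) × (347/2592.39) = -0.7473…

-0.75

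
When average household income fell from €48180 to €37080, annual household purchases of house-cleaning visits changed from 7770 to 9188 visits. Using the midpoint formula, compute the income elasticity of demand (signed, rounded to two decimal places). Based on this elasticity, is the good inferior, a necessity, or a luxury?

%ΔQ = (9188 − 7770)/[( 7770 + 9188)/2] = 1418/8479 = 0.167236…
%ΔIncome = (37080 − 48180)/[( 48180 + 37080)/2] = -11100/42630 = -0.260380…
E_income = (1418/8479) / (-11100/42630) = -0.6422…
E_income < 0 ⇒ inferior good.

-0.64; inferior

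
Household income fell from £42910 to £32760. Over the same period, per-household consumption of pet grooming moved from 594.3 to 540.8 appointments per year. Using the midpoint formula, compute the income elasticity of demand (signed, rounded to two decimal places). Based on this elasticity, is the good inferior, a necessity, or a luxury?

0.35; necessity

%ΔQ = (540.8 − 594.3)/[( 594.3 + 540.8)/2] = -53.5/567.55 = -0.094264…
%ΔIncome = (32760 − 42910)/[( 42910 + 32760)/2] = -10150/37835 = -0.268270…
E_income = (-53.5/567.55) / (-10150/37835) = 0.3513…
0 < E_income < 1 ⇒ normal good, necessity.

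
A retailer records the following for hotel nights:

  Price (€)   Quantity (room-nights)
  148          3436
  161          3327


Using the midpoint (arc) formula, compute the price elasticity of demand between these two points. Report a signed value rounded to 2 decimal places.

%ΔQ = (3327 − 3436) / [(3436 + 3327)/2] = -109/3381.5 = -0.032234…
%ΔP = (161 − 148) / [(148 + 161)/2] = 13/154.5 = 0.084142…
Arc Ed = %ΔQ / %ΔP = (-109/3381.5) / (13/154.5) = -0.3830…

-0.38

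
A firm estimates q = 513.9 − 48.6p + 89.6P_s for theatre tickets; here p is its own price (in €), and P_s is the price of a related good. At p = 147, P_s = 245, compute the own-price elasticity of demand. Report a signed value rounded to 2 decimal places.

-0.47

At the given values, q = 513.9 − 48.6(147) + 89.6(245) = 15321.7.
∂q/∂p = −48.6.
E = (-48.6) × (147/15321.7) = -0.4662…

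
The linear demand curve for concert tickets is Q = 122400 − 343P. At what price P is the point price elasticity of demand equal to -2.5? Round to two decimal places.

Ed = −343P/(122400 − 343P). Set this equal to -2.5:
343P = 2.5·(122400 − 343P) ⇒ 343P(1 + 2.5) = 2.5·122400
P = 2.5·122400 / (343·3.5) = 254.8937…

254.89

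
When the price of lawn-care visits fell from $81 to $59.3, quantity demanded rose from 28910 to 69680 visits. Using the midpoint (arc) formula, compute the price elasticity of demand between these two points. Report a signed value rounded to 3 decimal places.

-2.674

%ΔQ = (69680 − 28910) / [(28910 + 69680)/2] = 40770/49295 = 0.827061…
%ΔP = (59.3 − 81) / [(81 + 59.3)/2] = -21.7/70.15 = -0.309337…
Arc Ed = %ΔQ / %ΔP = (40770/49295) / (-21.7/70.15) = -2.67365…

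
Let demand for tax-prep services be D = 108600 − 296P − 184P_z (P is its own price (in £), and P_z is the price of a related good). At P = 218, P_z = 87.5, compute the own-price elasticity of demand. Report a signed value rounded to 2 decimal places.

-2.31

At the given values, D = 108600 − 296(218) − 184(87.5) = 27972.
∂D/∂P = −296.
E = (-296) × (218/27972) = -2.3068…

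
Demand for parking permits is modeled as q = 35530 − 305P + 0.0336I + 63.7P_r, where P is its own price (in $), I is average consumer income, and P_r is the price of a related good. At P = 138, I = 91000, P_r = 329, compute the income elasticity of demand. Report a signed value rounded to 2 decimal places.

0.18

At the given values, q = 35530 − 305(138) + 0.0336(91000) + 63.7(329) = 17454.9.
∂q/∂I = 0.0336.
E = (0.0336) × (91000/17454.9) = 0.1751…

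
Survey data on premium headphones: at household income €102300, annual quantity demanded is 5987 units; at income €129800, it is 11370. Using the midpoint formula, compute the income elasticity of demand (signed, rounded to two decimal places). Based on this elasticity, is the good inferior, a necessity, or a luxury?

%ΔQ = (11370 − 5987)/[( 5987 + 11370)/2] = 5383/8678.5 = 0.620268…
%ΔIncome = (129800 − 102300)/[( 102300 + 129800)/2] = 27500/116050 = 0.236966…
E_income = (5383/8678.5) / (27500/116050) = 2.6175…
E_income > 1 ⇒ normal good, luxury.

2.62; luxury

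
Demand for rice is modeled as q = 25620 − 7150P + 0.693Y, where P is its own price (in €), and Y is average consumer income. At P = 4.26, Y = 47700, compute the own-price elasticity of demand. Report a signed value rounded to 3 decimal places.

At the given values, q = 25620 − 7150(4.26) + 0.693(47700) = 28217.1.
∂q/∂P = −7150.
E = (-7150) × (4.26/28217.1) = -1.07945…

-1.079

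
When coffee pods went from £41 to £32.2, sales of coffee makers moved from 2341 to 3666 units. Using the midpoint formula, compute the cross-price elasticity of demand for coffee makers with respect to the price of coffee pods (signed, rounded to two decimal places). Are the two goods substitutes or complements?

-1.83; complements

%ΔQ_{coffee makers} = (3666 − 2341)/avg = 1325/3003.5 = 0.441151…
%ΔP_{coffee pods} = (32.2 − 41)/avg = -8.8/36.6 = -0.240437…
E_cross = (1325/3003.5) / (-8.8/36.6) = -1.8347…
E_cross < 0 ⇒ the goods are complements.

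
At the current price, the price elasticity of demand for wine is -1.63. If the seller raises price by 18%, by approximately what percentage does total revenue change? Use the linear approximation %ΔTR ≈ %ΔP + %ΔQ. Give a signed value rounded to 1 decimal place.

-11.3%

%ΔQ ≈ Ed × %ΔP = (-1.63) × (+18%) = -29.3400%
%ΔTR ≈ %ΔP + %ΔQ = (+18%) + (-29.3400%) = -11.3400%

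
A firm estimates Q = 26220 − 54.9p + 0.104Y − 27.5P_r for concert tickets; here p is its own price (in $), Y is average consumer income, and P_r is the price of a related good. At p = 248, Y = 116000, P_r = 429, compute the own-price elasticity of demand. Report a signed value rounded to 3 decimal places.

At the given values, Q = 26220 − 54.9(248) + 0.104(116000) − 27.5(429) = 12871.3.
∂Q/∂p = −54.9.
E = (-54.9) × (248/12871.3) = -1.05779…

-1.058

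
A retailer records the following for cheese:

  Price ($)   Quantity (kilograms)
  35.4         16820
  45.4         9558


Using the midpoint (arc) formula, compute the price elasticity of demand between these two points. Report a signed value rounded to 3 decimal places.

%ΔQ = (9558 − 16820) / [(16820 + 9558)/2] = -7262/13189 = -0.550610…
%ΔP = (45.4 − 35.4) / [(35.4 + 45.4)/2] = 10/40.4 = 0.247524…
Arc Ed = %ΔQ / %ΔP = (-7262/13189) / (10/40.4) = -2.22446…

-2.224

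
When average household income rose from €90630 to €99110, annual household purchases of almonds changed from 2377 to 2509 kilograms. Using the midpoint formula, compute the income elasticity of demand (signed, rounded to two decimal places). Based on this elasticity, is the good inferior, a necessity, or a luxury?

%ΔQ = (2509 − 2377)/[( 2377 + 2509)/2] = 132/2443 = 0.054031…
%ΔIncome = (99110 − 90630)/[( 90630 + 99110)/2] = 8480/94870 = 0.089385…
E_income = (132/2443) / (8480/94870) = 0.6044…
0 < E_income < 1 ⇒ normal good, necessity.

0.60; necessity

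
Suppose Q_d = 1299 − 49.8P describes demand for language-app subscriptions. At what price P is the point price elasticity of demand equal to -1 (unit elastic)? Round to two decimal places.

Ed = −49.8P/(1299 − 49.8P). Set this equal to -1:
49.8P = 1·(1299 − 49.8P) ⇒ 49.8P(1 + 1) = 1·1299
P = 1·1299 / (49.8·2) = 13.0421…

13.04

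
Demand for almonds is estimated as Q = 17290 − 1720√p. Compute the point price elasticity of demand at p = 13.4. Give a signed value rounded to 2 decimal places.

-0.29

dQ/dp = −1720/(2√p) = -234.934. At p = 13.4, Q = 10993.8.
Ed = (dQ/dp)·(p/Q) = (-234.934) × (13.4/10993.8) = -0.2863…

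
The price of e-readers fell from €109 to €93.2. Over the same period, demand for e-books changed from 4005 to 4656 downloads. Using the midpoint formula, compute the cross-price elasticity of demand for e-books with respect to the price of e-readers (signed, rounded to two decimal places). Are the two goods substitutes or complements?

-0.96; complements

%ΔQ_{e-books} = (4656 − 4005)/avg = 651/4330.5 = 0.150329…
%ΔP_{e-readers} = (93.2 − 109)/avg = -15.8/101.1 = -0.156280…
E_cross = (651/4330.5) / (-15.8/101.1) = -0.9619…
E_cross < 0 ⇒ the goods are complements.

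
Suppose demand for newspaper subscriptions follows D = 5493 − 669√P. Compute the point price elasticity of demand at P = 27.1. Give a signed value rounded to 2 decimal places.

dD/dP = −669/(2√P) = -64.2557. At P = 27.1, D = 2010.34.
Ed = (dD/dP)·(P/D) = (-64.2557) × (27.1/2010.34) = -0.8661…

-0.87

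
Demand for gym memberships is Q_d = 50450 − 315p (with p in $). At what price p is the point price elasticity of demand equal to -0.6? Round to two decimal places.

Ed = −315p/(50450 − 315p). Set this equal to -0.6:
315p = 0.6·(50450 − 315p) ⇒ 315p(1 + 0.6) = 0.6·50450
p = 0.6·50450 / (315·1.6) = 60.0595…

60.06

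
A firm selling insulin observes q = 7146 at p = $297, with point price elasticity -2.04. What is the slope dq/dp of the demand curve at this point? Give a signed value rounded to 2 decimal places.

Ed = (dq/dp)·(p/q) ⇒ dq/dp = Ed·q/p = (-2.04)·7146/297 = -49.0836…

-49.08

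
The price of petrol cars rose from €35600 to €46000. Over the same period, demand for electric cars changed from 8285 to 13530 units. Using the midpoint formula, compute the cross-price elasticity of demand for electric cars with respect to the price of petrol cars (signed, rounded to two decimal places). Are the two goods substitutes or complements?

%ΔQ_{electric cars} = (13530 − 8285)/avg = 5245/10907.5 = 0.480861…
%ΔP_{petrol cars} = (46000 − 35600)/avg = 10400/40800 = 0.254901…
E_cross = (5245/10907.5) / (10400/40800) = 1.8864…
E_cross > 0 ⇒ the goods are substitutes.

1.89; substitutes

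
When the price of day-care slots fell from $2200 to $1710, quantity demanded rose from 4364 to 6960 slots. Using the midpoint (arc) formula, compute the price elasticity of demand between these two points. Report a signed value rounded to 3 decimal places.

%ΔQ = (6960 − 4364) / [(4364 + 6960)/2] = 2596/5662 = 0.458495…
%ΔP = (1710 − 2200) / [(2200 + 1710)/2] = -490/1955 = -0.250639…
Arc Ed = %ΔQ / %ΔP = (2596/5662) / (-490/1955) = -1.82930…

-1.829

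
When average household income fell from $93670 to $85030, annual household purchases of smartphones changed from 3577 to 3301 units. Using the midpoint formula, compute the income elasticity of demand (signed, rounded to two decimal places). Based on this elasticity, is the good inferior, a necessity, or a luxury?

0.83; necessity

%ΔQ = (3301 − 3577)/[( 3577 + 3301)/2] = -276/3439 = -0.080255…
%ΔIncome = (85030 − 93670)/[( 93670 + 85030)/2] = -8640/89350 = -0.096698…
E_income = (-276/3439) / (-8640/89350) = 0.8299…
0 < E_income < 1 ⇒ normal good, necessity.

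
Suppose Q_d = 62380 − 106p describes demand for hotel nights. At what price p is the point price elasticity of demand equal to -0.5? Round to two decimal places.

196.16

Ed = −106p/(62380 − 106p). Set this equal to -0.5:
106p = 0.5·(62380 − 106p) ⇒ 106p(1 + 0.5) = 0.5·62380
p = 0.5·62380 / (106·1.5) = 196.1635…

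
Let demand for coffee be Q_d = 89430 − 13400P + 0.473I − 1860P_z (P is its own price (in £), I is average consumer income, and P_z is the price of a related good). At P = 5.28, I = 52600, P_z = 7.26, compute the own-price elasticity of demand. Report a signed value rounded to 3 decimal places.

At the given values, Q_d = 89430 − 13400(5.28) + 0.473(52600) − 1860(7.26) = 30054.2.
∂Q_d/∂P = −13400.
E = (-13400) × (5.28/30054.2) = -2.35414…

-2.354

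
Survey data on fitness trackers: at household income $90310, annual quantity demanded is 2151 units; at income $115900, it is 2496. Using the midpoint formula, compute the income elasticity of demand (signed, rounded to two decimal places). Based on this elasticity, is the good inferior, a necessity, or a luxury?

0.60; necessity

%ΔQ = (2496 − 2151)/[( 2151 + 2496)/2] = 345/2323.5 = 0.148482…
%ΔIncome = (115900 − 90310)/[( 90310 + 115900)/2] = 25590/103105 = 0.248193…
E_income = (345/2323.5) / (25590/103105) = 0.5982…
0 < E_income < 1 ⇒ normal good, necessity.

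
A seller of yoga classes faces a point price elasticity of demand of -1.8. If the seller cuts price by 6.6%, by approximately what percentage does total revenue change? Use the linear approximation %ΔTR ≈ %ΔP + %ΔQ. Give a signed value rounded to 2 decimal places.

+5.28%

%ΔQ ≈ Ed × %ΔP = (-1.8) × (-6.6%) = +11.8800%
%ΔTR ≈ %ΔP + %ΔQ = (-6.6%) + (+11.8800%) = +5.2800%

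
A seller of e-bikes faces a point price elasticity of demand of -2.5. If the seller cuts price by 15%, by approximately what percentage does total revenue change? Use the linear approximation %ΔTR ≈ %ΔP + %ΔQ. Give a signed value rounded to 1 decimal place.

%ΔQ ≈ Ed × %ΔP = (-2.5) × (-15%) = +37.5000%
%ΔTR ≈ %ΔP + %ΔQ = (-15%) + (+37.5000%) = +22.5000%

+22.5%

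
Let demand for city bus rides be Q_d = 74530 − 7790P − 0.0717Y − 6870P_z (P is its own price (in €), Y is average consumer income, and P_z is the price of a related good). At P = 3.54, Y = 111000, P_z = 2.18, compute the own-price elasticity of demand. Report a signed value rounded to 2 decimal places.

At the given values, Q_d = 74530 − 7790(3.54) − 0.0717(111000) − 6870(2.18) = 24018.1.
∂Q_d/∂P = −7790.
E = (-7790) × (3.54/24018.1) = -1.1481…

-1.15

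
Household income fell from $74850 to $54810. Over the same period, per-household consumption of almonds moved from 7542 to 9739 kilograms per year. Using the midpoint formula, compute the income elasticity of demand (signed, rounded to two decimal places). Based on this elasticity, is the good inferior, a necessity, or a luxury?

-0.82; inferior

%ΔQ = (9739 − 7542)/[( 7542 + 9739)/2] = 2197/8640.5 = 0.254267…
%ΔIncome = (54810 − 74850)/[( 74850 + 54810)/2] = -20040/64830 = -0.309116…
E_income = (2197/8640.5) / (-20040/64830) = -0.8225…
E_income < 0 ⇒ inferior good.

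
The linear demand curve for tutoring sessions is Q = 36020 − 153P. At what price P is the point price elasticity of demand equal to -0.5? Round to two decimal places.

78.47

Ed = −153P/(36020 − 153P). Set this equal to -0.5:
153P = 0.5·(36020 − 153P) ⇒ 153P(1 + 0.5) = 0.5·36020
P = 0.5·36020 / (153·1.5) = 78.4749…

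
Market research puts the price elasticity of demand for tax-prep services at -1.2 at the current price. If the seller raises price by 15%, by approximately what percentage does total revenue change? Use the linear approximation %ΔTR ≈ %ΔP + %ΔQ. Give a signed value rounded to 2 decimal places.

%ΔQ ≈ Ed × %ΔP = (-1.2) × (+15%) = -18.0000%
%ΔTR ≈ %ΔP + %ΔQ = (+15%) + (-18.0000%) = -3.0000%

-3.00%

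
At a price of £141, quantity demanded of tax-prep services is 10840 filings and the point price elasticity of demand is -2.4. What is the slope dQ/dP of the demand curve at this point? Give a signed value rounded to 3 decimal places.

Ed = (dQ/dP)·(P/Q) ⇒ dQ/dP = Ed·Q/P = (-2.4)·10840/141 = -184.51063…

-184.511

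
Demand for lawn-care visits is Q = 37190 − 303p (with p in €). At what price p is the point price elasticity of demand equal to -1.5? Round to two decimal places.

Ed = −303p/(37190 − 303p). Set this equal to -1.5:
303p = 1.5·(37190 − 303p) ⇒ 303p(1 + 1.5) = 1.5·37190
p = 1.5·37190 / (303·2.5) = 73.6435…

73.64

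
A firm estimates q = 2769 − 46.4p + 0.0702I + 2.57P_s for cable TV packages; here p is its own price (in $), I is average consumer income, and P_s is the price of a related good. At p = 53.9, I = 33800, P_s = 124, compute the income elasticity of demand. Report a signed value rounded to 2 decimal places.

At the given values, q = 2769 − 46.4(53.9) + 0.0702(33800) + 2.57(124) = 2959.48.
∂q/∂I = 0.0702.
E = (0.0702) × (33800/2959.48) = 0.8017…

0.80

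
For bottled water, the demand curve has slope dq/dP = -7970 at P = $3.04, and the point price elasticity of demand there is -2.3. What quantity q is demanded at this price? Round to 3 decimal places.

Ed = (dq/dP)·(P/q) ⇒ q = (dq/dP)·P/Ed = (-7970)·3.04/(-2.3) = 10534.26086…

10534.261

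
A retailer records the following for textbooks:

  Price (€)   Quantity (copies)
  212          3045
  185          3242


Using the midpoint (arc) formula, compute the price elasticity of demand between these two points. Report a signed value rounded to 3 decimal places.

%ΔQ = (3242 − 3045) / [(3045 + 3242)/2] = 197/3143.5 = 0.062668…
%ΔP = (185 − 212) / [(212 + 185)/2] = -27/198.5 = -0.136020…
Arc Ed = %ΔQ / %ΔP = (197/3143.5) / (-27/198.5) = -0.46073…

-0.461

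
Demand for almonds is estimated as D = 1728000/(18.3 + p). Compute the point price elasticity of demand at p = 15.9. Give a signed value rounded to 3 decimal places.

dD/dp = −1728000/(18.3 + p)² = -1477.38. At p = 15.9, D = 50526.3.
Ed = (dD/dp)·(p/D) = (-1477.38) × (15.9/50526.3) = -0.46491…

-0.465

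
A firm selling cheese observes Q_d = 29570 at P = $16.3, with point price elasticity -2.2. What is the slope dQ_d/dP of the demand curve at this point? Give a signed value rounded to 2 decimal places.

-3991.04

Ed = (dQ_d/dP)·(P/Q_d) ⇒ dQ_d/dP = Ed·Q_d/P = (-2.2)·29570/16.3 = -3991.0429…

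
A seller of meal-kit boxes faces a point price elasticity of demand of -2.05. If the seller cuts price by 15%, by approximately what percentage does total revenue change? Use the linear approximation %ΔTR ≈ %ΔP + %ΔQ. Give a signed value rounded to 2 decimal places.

%ΔQ ≈ Ed × %ΔP = (-2.05) × (-15%) = +30.7500%
%ΔTR ≈ %ΔP + %ΔQ = (-15%) + (+30.7500%) = +15.7500%

+15.75%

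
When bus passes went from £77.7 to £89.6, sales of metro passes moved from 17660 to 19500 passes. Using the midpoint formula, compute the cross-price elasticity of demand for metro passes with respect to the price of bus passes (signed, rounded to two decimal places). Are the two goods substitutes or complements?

%ΔQ_{metro passes} = (19500 − 17660)/avg = 1840/18580 = 0.099031…
%ΔP_{bus passes} = (89.6 − 77.7)/avg = 11.9/83.65 = 0.142259…
E_cross = (1840/18580) / (11.9/83.65) = 0.6961…
E_cross > 0 ⇒ the goods are substitutes.

0.70; substitutes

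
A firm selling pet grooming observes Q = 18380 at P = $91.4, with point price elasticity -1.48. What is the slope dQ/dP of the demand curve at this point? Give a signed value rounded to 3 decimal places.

-297.619

Ed = (dQ/dP)·(P/Q) ⇒ dQ/dP = Ed·Q/P = (-1.48)·18380/91.4 = -297.61925…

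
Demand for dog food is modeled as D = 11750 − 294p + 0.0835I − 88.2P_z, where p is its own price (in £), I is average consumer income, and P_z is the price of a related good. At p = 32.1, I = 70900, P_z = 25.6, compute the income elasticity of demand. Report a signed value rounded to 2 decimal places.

0.99

At the given values, D = 11750 − 294(32.1) + 0.0835(70900) − 88.2(25.6) = 5974.83.
∂D/∂I = 0.0835.
E = (0.0835) × (70900/5974.83) = 0.9908…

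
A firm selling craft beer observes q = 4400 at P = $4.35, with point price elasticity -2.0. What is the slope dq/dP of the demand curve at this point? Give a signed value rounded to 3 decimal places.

Ed = (dq/dP)·(P/q) ⇒ dq/dP = Ed·q/P = (-2.0)·4400/4.35 = -2022.98850…

-2022.989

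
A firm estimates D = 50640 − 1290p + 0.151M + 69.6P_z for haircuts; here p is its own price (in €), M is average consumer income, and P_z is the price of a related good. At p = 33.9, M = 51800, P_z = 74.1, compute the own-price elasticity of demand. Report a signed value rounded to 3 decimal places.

At the given values, D = 50640 − 1290(33.9) + 0.151(51800) + 69.6(74.1) = 19888.16.
∂D/∂p = −1290.
E = (-1290) × (33.9/19888.16) = -2.19884…

-2.199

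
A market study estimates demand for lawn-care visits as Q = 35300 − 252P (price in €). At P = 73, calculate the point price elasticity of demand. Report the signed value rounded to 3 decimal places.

dQ/dP = −252. At P = 73, Q = 35300 − 252(73) = 16904.
Ed = (dQ/dP)·(P/Q) = −252 × (73/16904) = -1.08826…

-1.088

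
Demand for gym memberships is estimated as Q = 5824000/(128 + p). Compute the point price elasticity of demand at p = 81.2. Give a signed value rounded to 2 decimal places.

-0.39

dQ/dp = −5824000/(128 + p)² = -133.075. At p = 81.2, Q = 27839.4.
Ed = (dQ/dp)·(p/Q) = (-133.075) × (81.2/27839.4) = -0.3881…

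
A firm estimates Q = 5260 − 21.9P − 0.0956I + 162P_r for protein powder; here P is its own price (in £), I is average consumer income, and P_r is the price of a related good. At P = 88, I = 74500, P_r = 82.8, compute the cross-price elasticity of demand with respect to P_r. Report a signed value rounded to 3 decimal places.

1.394

At the given values, Q = 5260 − 21.9(88) − 0.0956(74500) + 162(82.8) = 9624.2.
∂Q/∂P_r = 162.
E = (162) × (82.8/9624.2) = 1.39373…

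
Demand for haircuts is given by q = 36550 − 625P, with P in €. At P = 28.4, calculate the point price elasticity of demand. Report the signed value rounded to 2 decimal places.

-0.94

dq/dP = −625. At P = 28.4, q = 36550 − 625(28.4) = 18800.
Ed = (dq/dP)·(P/q) = −625 × (28.4/18800) = -0.9441…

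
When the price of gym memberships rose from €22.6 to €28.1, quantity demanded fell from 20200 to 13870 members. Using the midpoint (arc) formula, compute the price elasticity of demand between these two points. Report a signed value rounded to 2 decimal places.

-1.71

%ΔQ = (13870 − 20200) / [(20200 + 13870)/2] = -6330/17035 = -0.371587…
%ΔP = (28.1 − 22.6) / [(22.6 + 28.1)/2] = 5.5/25.35 = 0.216962…
Arc Ed = %ΔQ / %ΔP = (-6330/17035) / (5.5/25.35) = -1.7126…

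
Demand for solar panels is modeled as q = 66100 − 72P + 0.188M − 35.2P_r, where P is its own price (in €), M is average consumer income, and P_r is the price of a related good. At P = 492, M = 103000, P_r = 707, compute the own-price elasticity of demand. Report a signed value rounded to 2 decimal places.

-1.41

At the given values, q = 66100 − 72(492) + 0.188(103000) − 35.2(707) = 25153.6.
∂q/∂P = −72.
E = (-72) × (492/25153.6) = -1.4083…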